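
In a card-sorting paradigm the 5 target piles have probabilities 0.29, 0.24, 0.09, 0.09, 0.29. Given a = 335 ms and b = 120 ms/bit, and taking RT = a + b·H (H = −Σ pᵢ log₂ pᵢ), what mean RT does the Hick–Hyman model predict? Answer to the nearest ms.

594 ms

H = 0.29·log₂(1/0.29) + 0.24·log₂(1/0.24) + 0.09·log₂(1/0.09) + 0.09·log₂(1/0.09) + 0.29·log₂(1/0.29) = 2.1552 bits.
RT = 335 + 120 × 2.1552 = 593.63 ms.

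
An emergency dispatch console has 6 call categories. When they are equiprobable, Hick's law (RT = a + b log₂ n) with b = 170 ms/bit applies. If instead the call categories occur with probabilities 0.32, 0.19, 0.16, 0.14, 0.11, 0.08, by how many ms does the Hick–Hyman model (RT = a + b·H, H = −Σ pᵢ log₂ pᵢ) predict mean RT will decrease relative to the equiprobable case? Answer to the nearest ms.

The RT saving is b·ΔH. Equiprobable H₀ = log₂(6) = 2.5850 bits; with the given probabilities H = 2.4432 bits.
b·(H₀ − H) = 170 × (2.5850 − 2.4432) = 24.10 ms.

24 ms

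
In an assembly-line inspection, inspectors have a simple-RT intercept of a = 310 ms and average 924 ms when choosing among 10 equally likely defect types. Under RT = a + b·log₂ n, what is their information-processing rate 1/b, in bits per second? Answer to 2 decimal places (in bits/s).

5.41 bits/s

Choice component = 924 − 310 = 614 ms over log₂(10) = 3.3219 bits.
b = 614 / 3.3219 = 184.832 ms/bit, so 1/b = 5.410 bits/s.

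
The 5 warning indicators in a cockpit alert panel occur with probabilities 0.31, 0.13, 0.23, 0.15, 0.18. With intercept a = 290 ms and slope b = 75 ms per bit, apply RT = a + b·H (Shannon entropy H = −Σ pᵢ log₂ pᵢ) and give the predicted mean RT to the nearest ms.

459 ms

Entropy contributions −pᵢ log₂ pᵢ: 0.5238, 0.3826, 0.4877, 0.4105, 0.4453; sum H = 2.2500 bits.
RT = a + bH = 290 + 75·2.2500 = 458.75 ms.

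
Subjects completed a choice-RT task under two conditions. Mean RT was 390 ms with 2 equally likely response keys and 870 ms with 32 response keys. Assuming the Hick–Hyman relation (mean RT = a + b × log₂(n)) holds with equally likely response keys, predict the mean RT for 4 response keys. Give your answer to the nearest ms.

510 ms

Fit slope and intercept:
  b = (870 − 390) / (log₂ 32 − log₂ 2) = 480 / (5 − 1) = 120 ms/bit
  a = 390 − 120 × 1 = 270 ms
Then RT(4) = 270 + 120 × log₂ 4 = 270 + 120 × 2 ≈ 510.000 ms.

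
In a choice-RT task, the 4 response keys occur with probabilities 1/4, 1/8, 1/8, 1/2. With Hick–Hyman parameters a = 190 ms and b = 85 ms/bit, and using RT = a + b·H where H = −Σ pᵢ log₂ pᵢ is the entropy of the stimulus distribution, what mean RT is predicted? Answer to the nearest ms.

339 ms

Each term −pᵢ log₂ pᵢ: 0.25·2 + 0.125·3 + 0.125·3 + 0.5·1; summed, H = 1.750 bits.
Mean RT = a + bH = 190 + 85·1.750 = 338.75 ms.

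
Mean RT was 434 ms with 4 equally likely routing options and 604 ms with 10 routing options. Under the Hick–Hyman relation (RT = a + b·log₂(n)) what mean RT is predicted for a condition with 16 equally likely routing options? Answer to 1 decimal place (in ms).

691.2 ms

Fit slope and intercept:
  b = (604 − 434) / (log₂ 10 − log₂ 4) = 170 / (3.3219 − 2) = 128.600 ms/bit
  a = 434 − 128.600 × 2 = 176.800 ms
Then RT(16) = 176.800 + 128.600 × log₂ 16 = 176.800 + 128.600 × 4 ≈ 691.200 ms.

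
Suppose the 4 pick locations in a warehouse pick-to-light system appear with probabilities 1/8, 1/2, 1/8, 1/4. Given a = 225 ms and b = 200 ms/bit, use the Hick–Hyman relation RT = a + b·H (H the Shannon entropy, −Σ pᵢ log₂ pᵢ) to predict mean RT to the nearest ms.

H = −Σ pᵢ log₂ pᵢ = 0.125·3 + 0.5·1 + 0.125·3 + 0.25·2 = 1.750 bits.
RT = 225 + 200 × 1.750 = 575.00 ms.

575 ms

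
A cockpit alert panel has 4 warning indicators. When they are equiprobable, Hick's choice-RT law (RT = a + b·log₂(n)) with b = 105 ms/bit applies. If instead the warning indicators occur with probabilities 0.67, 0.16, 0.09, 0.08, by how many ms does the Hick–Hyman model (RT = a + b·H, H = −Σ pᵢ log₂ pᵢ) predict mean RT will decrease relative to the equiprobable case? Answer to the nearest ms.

The RT saving is b·ΔH. Equiprobable H₀ = log₂(4) = 2.0000 bits; with the given probabilities H = 1.4143 bits.
b·(H₀ − H) = 105 × (2.0000 − 1.4143) = 61.50 ms.

62 ms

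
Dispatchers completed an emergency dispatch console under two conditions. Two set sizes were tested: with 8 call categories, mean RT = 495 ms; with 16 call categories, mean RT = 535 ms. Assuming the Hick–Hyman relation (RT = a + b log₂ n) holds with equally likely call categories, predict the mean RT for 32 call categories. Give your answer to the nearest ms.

575 ms

RT is linear in log₂ n, so two points fix the line:
  b = (535 − 495) / (log₂ 16 − log₂ 8) = 40 / (4 − 3) = 40 ms/bit
  a = 495 − 40 × 3 = 375 ms
Then RT(32) = 375 + 40 × log₂ 32 = 375 + 40 × 5 ≈ 575.000 ms.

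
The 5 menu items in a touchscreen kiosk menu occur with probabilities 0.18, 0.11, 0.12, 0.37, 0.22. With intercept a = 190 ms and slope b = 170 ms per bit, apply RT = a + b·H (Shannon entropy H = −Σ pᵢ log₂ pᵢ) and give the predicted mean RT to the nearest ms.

560 ms

H = 0.18·log₂(1/0.18) + 0.11·log₂(1/0.11) + 0.12·log₂(1/0.12) + 0.37·log₂(1/0.37) + 0.22·log₂(1/0.22) = 2.1740 bits.
RT = 190 + 170 × 2.1740 = 559.57 ms.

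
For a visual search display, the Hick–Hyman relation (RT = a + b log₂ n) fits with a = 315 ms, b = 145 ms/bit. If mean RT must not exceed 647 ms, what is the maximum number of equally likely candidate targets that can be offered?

Set 315 + 145·log₂ n ≤ 647 → log₂ n ≤ (647 − 315)/145 = 2.2897.
So n ≤ 2^2.2897 = 4.889; the largest integer n is 4.

4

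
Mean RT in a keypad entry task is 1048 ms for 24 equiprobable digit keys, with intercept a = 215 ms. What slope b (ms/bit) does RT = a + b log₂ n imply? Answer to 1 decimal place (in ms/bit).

b = (1048 − 215) / log₂(24) = 833 / 4.5850 = 181.681 ms/bit.

181.7 ms/bit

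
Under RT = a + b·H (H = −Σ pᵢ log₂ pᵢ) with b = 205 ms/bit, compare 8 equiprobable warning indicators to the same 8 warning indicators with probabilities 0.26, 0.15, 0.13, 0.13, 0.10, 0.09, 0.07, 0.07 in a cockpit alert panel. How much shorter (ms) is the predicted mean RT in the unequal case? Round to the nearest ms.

28 ms

The RT saving is b·ΔH. Equiprobable H₀ = log₂(8) = 3.0000 bits; with the given probabilities H = 2.8631 bits.
b·(H₀ − H) = 205 × (3.0000 − 2.8631) = 28.07 ms.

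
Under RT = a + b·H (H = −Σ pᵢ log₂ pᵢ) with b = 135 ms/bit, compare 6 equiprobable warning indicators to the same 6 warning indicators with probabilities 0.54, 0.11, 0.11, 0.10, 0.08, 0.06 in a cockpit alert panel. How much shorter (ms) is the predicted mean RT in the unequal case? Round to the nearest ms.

73 ms

The RT saving is b·ΔH. Equiprobable H₀ = log₂(6) = 2.5850 bits; with the given probabilities H = 2.0479 bits.
b·(H₀ − H) = 135 × (2.5850 − 2.0479) = 72.51 ms.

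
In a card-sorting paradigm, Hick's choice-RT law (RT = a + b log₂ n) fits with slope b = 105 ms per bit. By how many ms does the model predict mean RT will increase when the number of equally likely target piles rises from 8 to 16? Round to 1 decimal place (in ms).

105.0 ms

Only the slope matters, since a is common to both: ΔRT = b·log₂(n₂/n₁).
log₂(16) − log₂(8) = log₂(16/8) = log₂(2) = 1.
ΔRT = 105 × 1.0000 = 105.000 ms.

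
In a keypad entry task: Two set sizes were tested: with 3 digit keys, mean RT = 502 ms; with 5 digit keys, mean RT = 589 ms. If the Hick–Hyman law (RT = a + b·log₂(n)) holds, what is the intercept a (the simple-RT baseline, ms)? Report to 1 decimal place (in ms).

314.9 ms

The slope on a log₂ axis is (589 − 502) / (2.3219 − 1.5850) = 118.052 ms/bit.
Intercept: a = 502 − 118.052·log₂(3) = 314.893 ms.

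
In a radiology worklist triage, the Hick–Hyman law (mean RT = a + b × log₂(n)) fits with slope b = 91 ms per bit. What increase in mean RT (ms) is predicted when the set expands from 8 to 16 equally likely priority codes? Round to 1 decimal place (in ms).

The intercept a cancels: ΔRT = b·(log₂ n₂ − log₂ n₁) = b·log₂(n₂/n₁).
log₂(16) − log₂(8) = log₂(16/8) = log₂(2) = 1.
ΔRT = 91 × 1.0000 = 91.000 ms.

91.0 ms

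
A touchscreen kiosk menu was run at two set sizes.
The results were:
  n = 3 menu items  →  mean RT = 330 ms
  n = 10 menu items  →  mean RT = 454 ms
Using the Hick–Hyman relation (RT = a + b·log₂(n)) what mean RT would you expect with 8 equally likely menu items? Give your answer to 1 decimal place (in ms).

431.0 ms

With log₂ n on the abscissa the relation is linear; from the two conditions:
  b = (454 − 330) / (log₂ 10 − log₂ 3) = 124 / (3.3219 − 1.5850) = 71.389 ms/bit
  a = 330 − 71.389 × 1.5850 = 216.851 ms
Then RT(8) = 216.851 + 71.389 × log₂ 8 = 216.851 + 71.389 × 3 ≈ 431.018 ms.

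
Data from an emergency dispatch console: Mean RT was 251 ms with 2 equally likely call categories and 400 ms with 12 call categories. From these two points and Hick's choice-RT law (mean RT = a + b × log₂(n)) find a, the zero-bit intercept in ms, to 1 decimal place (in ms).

193.4 ms

The slope on a log₂ axis is (400 − 251) / (3.5850 − 1) = 57.641 ms/bit.
a = RT₁ − b·log₂ n₁ = 251 − 57.641 × 1 = 193.359 ms.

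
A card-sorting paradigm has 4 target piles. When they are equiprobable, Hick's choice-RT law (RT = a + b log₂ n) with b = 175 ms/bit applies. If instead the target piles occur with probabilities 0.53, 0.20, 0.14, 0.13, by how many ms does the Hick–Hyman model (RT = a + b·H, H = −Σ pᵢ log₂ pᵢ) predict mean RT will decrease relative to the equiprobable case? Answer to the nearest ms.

The RT saving is b·ΔH. Equiprobable H₀ = log₂(4) = 2.0000 bits; with the given probabilities H = 1.7296 bits.
b·(H₀ − H) = 175 × (2.0000 − 1.7296) = 47.32 ms.

47 ms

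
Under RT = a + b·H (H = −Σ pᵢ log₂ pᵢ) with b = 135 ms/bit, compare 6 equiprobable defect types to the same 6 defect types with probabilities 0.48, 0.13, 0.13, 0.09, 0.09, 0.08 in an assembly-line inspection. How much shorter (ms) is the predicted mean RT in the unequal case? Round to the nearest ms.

53 ms

Equiprobable entropy H₀ = log₂ 6 = 2.5850 bits.
Skewed entropy H = −Σ pᵢ log₂ pᵢ = 2.1904 bits.
ΔRT = b·(H₀ − H) = 135 × 0.3946 = 53.27 ms.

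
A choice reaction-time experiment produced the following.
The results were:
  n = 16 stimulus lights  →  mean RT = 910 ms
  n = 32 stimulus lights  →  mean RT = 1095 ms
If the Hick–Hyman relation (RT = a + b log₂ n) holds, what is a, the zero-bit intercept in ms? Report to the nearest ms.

b = (RT₂ − RT₁)/(log₂ n₂ − log₂ n₁) = (1095 − 910)/(5 − 4) = 185 ms/bit.
a = RT₁ − b·log₂ n₁ = 910 − 185 × 4 = 170.000 ms.

170 ms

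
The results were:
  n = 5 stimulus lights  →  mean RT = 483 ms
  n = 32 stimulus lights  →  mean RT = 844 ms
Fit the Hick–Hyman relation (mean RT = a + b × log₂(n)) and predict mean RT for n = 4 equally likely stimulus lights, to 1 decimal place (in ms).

439.6 ms

Solve the two-equation system in a and b:
  b = (844 − 483) / (log₂ 32 − log₂ 5) = 361 / (5 − 2.3219) = 134.798 ms/bit
  a = 483 − 134.798 × 2.3219 = 170.008 ms
Then RT(4) = 170.008 + 134.798 × log₂ 4 = 170.008 + 134.798 × 2 ≈ 439.605 ms.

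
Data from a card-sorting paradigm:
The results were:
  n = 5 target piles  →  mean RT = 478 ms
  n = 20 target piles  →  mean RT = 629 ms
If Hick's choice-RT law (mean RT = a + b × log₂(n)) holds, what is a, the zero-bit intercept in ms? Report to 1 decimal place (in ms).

302.7 ms

b = (RT₂ − RT₁)/(log₂ n₂ − log₂ n₁) = (629 − 478)/(4.3219 − 2.3219) = 75.500 ms/bit.
a = RT₁ − b·log₂ n₁ = 478 − 75.500 × 2.3219 = 302.694 ms.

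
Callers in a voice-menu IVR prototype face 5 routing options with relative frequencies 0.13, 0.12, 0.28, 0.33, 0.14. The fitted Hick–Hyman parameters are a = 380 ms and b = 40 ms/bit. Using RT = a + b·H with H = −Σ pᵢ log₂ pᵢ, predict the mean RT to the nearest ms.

Entropy contributions −pᵢ log₂ pᵢ: 0.3826, 0.3671, 0.5142, 0.5278, 0.3971; sum H = 2.1889 bits.
RT = a + bH = 380 + 40·2.1889 = 467.55 ms.

468 ms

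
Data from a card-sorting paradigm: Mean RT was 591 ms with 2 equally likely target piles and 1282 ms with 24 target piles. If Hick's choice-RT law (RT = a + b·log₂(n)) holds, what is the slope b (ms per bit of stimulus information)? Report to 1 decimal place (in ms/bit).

192.7 ms/bit

Slope: b = (1282 − 591) / (log₂ 24 − log₂ 2) = 691/3.5850 = 192.750 ms/bit.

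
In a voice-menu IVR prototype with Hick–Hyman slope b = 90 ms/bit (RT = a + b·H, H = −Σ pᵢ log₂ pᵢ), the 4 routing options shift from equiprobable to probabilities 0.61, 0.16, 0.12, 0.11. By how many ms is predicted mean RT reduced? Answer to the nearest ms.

38 ms

Equiprobable entropy H₀ = log₂ 4 = 2.0000 bits.
Skewed entropy H = −Σ pᵢ log₂ pᵢ = 1.5754 bits.
ΔRT = b·(H₀ − H) = 90 × 0.4246 = 38.22 ms.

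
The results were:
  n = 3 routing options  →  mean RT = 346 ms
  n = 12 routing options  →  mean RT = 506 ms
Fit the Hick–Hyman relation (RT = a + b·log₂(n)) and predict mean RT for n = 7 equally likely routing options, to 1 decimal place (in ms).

443.8 ms

RT is linear in log₂ n, so two points fix the line:
  b = (506 − 346) / (log₂ 12 − log₂ 3) = 160 / (3.5850 − 1.5850) = 80.000 ms/bit
  a = 346 − 80.000 × 1.5850 = 219.203 ms
Then RT(7) = 219.203 + 80.000 × log₂ 7 = 219.203 + 80.000 × 2.8074 ≈ 443.791 ms.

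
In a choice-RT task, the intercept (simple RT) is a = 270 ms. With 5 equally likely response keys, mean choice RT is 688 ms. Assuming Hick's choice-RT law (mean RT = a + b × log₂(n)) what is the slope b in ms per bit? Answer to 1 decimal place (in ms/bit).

5 alternatives carry log₂ 5 = 2.3219 bits; the choice cost is 688 − 270 = 418 ms, so b = 418/2.3219 = 180.023 ms/bit.

180.0 ms/bit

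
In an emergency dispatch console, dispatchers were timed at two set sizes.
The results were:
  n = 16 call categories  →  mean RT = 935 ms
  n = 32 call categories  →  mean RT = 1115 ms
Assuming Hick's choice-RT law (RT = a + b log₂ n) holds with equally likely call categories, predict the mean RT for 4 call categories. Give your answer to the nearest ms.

575 ms

With log₂ n on the abscissa the relation is linear; from the two conditions:
  b = (1115 − 935) / (log₂ 32 − log₂ 16) = 180 / (5 − 4) = 180 ms/bit
  a = 935 − 180 × 4 = 215 ms
Then RT(4) = 215 + 180 × log₂ 4 = 215 + 180 × 2 ≈ 575.000 ms.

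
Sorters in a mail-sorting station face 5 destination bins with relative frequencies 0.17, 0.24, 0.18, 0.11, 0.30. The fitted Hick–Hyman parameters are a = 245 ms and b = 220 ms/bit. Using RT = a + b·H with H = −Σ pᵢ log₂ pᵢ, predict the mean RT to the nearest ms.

Entropy contributions −pᵢ log₂ pᵢ: 0.4346, 0.4941, 0.4453, 0.3503, 0.5211; sum H = 2.2454 bits.
RT = a + bH = 245 + 220·2.2454 = 738.99 ms.

739 ms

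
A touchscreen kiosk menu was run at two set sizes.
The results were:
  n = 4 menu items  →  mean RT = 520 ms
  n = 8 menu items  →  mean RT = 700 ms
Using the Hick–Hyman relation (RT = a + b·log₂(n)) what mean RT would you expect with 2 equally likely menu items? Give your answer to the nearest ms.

Solve the two-equation system in a and b:
  b = (700 − 520) / (log₂ 8 − log₂ 4) = 180 / (3 − 2) = 180 ms/bit
  a = 520 − 180 × 2 = 160 ms
Then RT(2) = 160 + 180 × log₂ 2 = 160 + 180 × 1 ≈ 340.000 ms.

340 ms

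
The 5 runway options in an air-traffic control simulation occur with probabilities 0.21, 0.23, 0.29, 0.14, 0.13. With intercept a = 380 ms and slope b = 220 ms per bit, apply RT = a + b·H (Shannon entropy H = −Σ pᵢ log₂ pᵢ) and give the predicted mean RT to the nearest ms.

877 ms

Entropy contributions −pᵢ log₂ pᵢ: 0.4728, 0.4877, 0.5179, 0.3971, 0.3826; sum H = 2.2581 bits.
RT = a + bH = 380 + 220·2.2581 = 876.79 ms.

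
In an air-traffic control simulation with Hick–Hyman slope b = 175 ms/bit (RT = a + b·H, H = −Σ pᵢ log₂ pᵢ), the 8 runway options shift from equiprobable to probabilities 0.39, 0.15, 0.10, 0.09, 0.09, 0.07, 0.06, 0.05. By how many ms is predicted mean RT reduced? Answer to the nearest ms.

The RT saving is b·ΔH. Equiprobable H₀ = log₂(8) = 3.0000 bits; with the given probabilities H = 2.6260 bits.
b·(H₀ − H) = 175 × (3.0000 − 2.6260) = 65.45 ms.

65 ms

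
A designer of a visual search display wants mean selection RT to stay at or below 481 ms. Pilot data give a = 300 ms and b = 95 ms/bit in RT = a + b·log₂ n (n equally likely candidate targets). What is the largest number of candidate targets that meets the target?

Set 300 + 95·log₂ n ≤ 481 → log₂ n ≤ (481 − 300)/95 = 1.9053.
So n ≤ 2^1.9053 = 3.746; the largest integer n is 3.

3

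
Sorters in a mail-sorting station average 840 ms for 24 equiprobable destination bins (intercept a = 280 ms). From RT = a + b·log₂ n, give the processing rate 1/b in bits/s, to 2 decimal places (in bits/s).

b = (840 − 280)/log₂ 24 = 560/4.5850 = 122.138 ms per bit = 0.12214 s/bit; the reciprocal is 8.187 bits/s.

8.19 bits/s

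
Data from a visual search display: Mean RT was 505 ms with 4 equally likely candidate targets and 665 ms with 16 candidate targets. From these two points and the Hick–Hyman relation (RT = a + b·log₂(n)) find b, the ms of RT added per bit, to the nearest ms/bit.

80 ms/bit

The slope on a log₂ axis is (665 − 505) / (4 − 2) = 80 ms/bit.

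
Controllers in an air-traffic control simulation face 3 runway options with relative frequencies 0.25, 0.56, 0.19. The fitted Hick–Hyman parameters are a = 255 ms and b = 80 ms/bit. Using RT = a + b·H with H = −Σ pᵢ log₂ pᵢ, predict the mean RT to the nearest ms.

369 ms

H = 0.25·log₂(1/0.25) + 0.56·log₂(1/0.56) + 0.19·log₂(1/0.19) = 1.4237 bits.
RT = 255 + 80 × 1.4237 = 368.89 ms.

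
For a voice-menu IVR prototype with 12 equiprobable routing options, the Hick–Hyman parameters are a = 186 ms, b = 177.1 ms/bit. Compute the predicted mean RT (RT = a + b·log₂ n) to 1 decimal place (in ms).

820.9 ms

log₂(12) = 3.5850 bits, so RT = 186 + 177.1 × 3.5850 ≈ 820.897 ms.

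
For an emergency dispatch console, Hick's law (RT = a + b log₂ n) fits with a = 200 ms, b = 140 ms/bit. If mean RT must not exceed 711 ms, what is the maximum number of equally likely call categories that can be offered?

12

Information budget: (711 − 200)/140 = 3.6500 bits, so n ≤ 2^3.6500 = 12.553 → at most 12.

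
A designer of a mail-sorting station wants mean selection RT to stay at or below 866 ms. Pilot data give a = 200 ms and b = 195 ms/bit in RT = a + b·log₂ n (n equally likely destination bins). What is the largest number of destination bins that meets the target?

Set 200 + 195·log₂ n ≤ 866 → log₂ n ≤ (866 − 200)/195 = 3.4154.
So n ≤ 2^3.4154 = 10.669; the largest integer n is 10.

10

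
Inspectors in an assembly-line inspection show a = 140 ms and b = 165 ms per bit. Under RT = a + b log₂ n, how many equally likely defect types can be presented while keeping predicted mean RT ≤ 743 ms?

165·log₂ n ≤ 743 − 140 = 603, giving log₂ n ≤ 3.6545 and n ≤ 12.593. The largest whole number is 12.

12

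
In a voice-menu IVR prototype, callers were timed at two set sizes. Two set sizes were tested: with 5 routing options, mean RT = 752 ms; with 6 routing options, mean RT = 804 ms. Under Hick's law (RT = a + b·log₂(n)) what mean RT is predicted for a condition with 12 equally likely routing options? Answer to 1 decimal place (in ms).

Solve the two-equation system in a and b:
  b = (804 − 752) / (log₂ 6 − log₂ 5) = 52 / (2.5850 − 2.3219) = 197.693 ms/bit
  a = 752 − 197.693 × 2.3219 = 292.972 ms
Then RT(12) = 292.972 + 197.693 × log₂ 12 = 292.972 + 197.693 × 3.5850 ≈ 1001.693 ms.

1001.7 ms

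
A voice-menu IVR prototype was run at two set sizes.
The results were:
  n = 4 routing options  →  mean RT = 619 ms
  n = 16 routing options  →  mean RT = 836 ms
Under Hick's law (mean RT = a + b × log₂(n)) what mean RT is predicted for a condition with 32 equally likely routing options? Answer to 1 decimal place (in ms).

Solve the two-equation system in a and b:
  b = (836 − 619) / (log₂ 16 − log₂ 4) = 217 / (4 − 2) = 108.500 ms/bit
  a = 619 − 108.500 × 2 = 402.000 ms
Then RT(32) = 402.000 + 108.500 × log₂ 32 = 402.000 + 108.500 × 5 ≈ 944.500 ms.

944.5 ms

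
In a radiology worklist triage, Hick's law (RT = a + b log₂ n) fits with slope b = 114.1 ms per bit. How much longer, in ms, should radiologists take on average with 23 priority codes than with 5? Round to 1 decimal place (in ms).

251.2 ms

The intercept a cancels: ΔRT = b·(log₂ n₂ − log₂ n₁) = b·log₂(n₂/n₁).
log₂(23) − log₂(5) = 4.5236 − 2.3219 = 2.2016.
ΔRT = 114.1 × 2.2016 = 251.206 ms.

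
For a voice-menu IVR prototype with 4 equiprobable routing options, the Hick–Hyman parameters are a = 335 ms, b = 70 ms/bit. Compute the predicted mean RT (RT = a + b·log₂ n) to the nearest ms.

475 ms

log₂(4) = 2 bits, so RT = 335 + 70 × 2 ≈ 475.000 ms.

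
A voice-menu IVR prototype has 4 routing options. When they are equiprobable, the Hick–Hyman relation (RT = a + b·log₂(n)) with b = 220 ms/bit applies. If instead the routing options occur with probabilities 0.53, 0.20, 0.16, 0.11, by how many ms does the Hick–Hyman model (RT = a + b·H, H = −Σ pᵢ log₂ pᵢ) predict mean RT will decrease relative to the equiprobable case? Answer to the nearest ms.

The RT saving is b·ΔH. Equiprobable H₀ = log₂(4) = 2.0000 bits; with the given probabilities H = 1.7231 bits.
b·(H₀ − H) = 220 × (2.0000 − 1.7231) = 60.91 ms.

61 ms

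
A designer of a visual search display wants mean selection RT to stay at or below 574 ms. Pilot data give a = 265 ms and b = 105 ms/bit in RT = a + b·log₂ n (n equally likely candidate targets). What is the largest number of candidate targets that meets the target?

7

Set 265 + 105·log₂ n ≤ 574 → log₂ n ≤ (574 − 265)/105 = 2.9429.
So n ≤ 2^2.9429 = 7.689; the largest integer n is 7.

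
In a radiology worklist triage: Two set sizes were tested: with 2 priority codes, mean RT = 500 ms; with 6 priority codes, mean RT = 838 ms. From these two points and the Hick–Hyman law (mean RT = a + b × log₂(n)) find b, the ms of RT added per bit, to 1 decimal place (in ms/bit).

Slope: b = (838 − 500) / (log₂ 6 − log₂ 2) = 338/1.5850 = 213.254 ms/bit.

213.3 ms/bit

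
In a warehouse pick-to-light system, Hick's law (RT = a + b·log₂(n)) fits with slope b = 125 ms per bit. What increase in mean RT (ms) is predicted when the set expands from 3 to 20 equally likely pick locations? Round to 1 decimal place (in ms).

342.1 ms

The intercept a cancels: ΔRT = b·(log₂ n₂ − log₂ n₁) = b·log₂(n₂/n₁).
log₂(20) − log₂(3) = 4.3219 − 1.5850 = 2.7370.
ΔRT = 125 × 2.7370 = 342.121 ms.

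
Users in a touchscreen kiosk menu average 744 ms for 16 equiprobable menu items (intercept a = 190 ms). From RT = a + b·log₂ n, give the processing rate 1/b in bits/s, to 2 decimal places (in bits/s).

b = (744 − 190)/log₂ 16 = 554/4 = 138.500 ms per bit = 0.13850 s/bit; the reciprocal is 7.220 bits/s.

7.22 bits/s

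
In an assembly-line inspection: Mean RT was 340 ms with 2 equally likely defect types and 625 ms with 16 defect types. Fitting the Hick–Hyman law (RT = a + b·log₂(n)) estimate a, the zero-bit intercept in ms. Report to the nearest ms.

245 ms

b = (RT₂ − RT₁)/(log₂ n₂ − log₂ n₁) = (625 − 340)/(4 − 1) = 95 ms/bit.
a = RT₁ − b·log₂ n₁ = 340 − 95 × 1 = 245.000 ms.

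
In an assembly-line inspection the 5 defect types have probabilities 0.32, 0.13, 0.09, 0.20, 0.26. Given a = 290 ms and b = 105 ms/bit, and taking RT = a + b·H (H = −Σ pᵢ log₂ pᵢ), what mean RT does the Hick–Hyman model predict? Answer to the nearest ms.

520 ms

H = 0.32·log₂(1/0.32) + 0.13·log₂(1/0.13) + 0.09·log₂(1/0.09) + 0.20·log₂(1/0.20) + 0.26·log₂(1/0.26) = 2.1910 bits.
RT = 290 + 105 × 2.1910 = 520.06 ms.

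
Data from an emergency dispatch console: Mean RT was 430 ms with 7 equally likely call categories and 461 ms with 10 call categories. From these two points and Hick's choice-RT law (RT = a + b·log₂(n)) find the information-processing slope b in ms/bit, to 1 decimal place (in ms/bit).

The slope on a log₂ axis is (461 − 430) / (3.3219 − 2.8074) = 60.244 ms/bit.

60.2 ms/bit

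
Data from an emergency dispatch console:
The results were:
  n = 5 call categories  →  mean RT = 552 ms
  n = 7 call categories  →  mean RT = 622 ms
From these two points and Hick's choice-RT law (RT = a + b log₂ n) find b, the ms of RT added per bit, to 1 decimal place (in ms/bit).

144.2 ms/bit

The slope on a log₂ axis is (622 − 552) / (2.8074 − 2.3219) = 144.203 ms/bit.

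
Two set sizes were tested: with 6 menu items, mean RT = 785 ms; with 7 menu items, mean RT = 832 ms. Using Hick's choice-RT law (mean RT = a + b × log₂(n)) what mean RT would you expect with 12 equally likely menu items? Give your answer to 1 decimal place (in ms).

996.3 ms

RT is linear in log₂ n, so two points fix the line:
  b = (832 − 785) / (log₂ 7 − log₂ 6) = 47 / (2.8074 − 2.5850) = 211.338 ms/bit
  a = 785 − 211.338 × 2.5850 = 238.699 ms
Then RT(12) = 238.699 + 211.338 × log₂ 12 = 238.699 + 211.338 × 3.5850 ≈ 996.338 ms.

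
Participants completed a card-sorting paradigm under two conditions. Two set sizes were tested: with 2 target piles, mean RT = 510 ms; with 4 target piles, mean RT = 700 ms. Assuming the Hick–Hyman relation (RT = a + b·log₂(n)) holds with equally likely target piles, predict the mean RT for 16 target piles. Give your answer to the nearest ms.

With log₂ n on the abscissa the relation is linear; from the two conditions:
  b = (700 − 510) / (log₂ 4 − log₂ 2) = 190 / (2 − 1) = 190 ms/bit
  a = 510 − 190 × 1 = 320 ms
Then RT(16) = 320 + 190 × log₂ 16 = 320 + 190 × 4 ≈ 1080.000 ms.

1080 ms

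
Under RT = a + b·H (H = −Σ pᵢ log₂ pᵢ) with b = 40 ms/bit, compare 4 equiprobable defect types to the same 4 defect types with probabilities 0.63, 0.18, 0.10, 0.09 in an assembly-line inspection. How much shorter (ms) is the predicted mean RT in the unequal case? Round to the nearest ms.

Equiprobable entropy H₀ = log₂ 4 = 2.0000 bits.
Skewed entropy H = −Σ pᵢ log₂ pᵢ = 1.5101 bits.
ΔRT = b·(H₀ − H) = 40 × 0.4899 = 19.60 ms.

20 ms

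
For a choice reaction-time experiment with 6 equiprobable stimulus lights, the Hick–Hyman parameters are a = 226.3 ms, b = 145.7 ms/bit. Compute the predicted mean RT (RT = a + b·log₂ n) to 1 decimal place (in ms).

602.9 ms

log₂(6) = 2.5850 bits, so RT = 226.3 + 145.7 × 2.5850 ≈ 602.929 ms.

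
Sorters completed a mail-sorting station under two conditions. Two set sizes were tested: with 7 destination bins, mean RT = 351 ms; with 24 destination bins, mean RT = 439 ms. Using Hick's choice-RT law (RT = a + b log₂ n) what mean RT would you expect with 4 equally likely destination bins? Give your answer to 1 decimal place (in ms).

Solve the two-equation system in a and b:
  b = (439 − 351) / (log₂ 24 − log₂ 7) = 88 / (4.5850 − 2.8074) = 49.505 ms/bit
  a = 351 − 49.505 × 2.8074 = 212.023 ms
Then RT(4) = 212.023 + 49.505 × log₂ 4 = 212.023 + 49.505 × 2 ≈ 311.032 ms.

311.0 ms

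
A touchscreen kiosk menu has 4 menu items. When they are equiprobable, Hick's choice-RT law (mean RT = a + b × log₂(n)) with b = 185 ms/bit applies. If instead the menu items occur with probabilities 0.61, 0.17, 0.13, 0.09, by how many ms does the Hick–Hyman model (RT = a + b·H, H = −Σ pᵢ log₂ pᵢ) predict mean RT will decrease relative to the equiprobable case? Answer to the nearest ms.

80 ms

Equiprobable entropy H₀ = log₂ 4 = 2.0000 bits.
Skewed entropy H = −Σ pᵢ log₂ pᵢ = 1.5649 bits.
ΔRT = b·(H₀ − H) = 185 × 0.4351 = 80.50 ms.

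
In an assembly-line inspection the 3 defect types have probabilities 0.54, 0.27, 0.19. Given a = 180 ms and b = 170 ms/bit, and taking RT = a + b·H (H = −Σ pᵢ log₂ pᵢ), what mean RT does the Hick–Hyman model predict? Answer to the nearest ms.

Entropy contributions −pᵢ log₂ pᵢ: 0.4800, 0.5100, 0.4552; sum H = 1.4453 bits.
RT = a + bH = 180 + 170·1.4453 = 425.70 ms.

426 ms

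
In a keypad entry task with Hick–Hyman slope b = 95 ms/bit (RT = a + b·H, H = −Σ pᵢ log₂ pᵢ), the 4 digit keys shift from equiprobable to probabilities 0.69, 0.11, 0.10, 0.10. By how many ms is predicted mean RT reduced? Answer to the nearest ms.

59 ms

The RT saving is b·ΔH. Equiprobable H₀ = log₂(4) = 2.0000 bits; with the given probabilities H = 1.3841 bits.
b·(H₀ − H) = 95 × (2.0000 − 1.3841) = 58.52 ms.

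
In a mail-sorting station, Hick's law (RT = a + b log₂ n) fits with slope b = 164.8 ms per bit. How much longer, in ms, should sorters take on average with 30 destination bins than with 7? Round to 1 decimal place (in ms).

Only the slope matters, since a is common to both: ΔRT = b·log₂(n₂/n₁).
log₂(30) − log₂(7) = 4.9069 − 2.8074 = 2.0995.
ΔRT = 164.8 × 2.0995 = 346.003 ms.

346.0 ms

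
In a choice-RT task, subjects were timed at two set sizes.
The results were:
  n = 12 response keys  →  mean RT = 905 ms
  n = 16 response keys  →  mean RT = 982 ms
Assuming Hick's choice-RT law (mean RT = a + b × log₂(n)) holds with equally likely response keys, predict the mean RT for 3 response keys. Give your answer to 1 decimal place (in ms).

533.9 ms

Solve the two-equation system in a and b:
  b = (982 − 905) / (log₂ 16 − log₂ 12) = 77 / (4 − 3.5850) = 185.525 ms/bit
  a = 905 − 185.525 × 3.5850 = 239.898 ms
Then RT(3) = 239.898 + 185.525 × log₂ 3 = 239.898 + 185.525 × 1.5850 ≈ 533.949 ms.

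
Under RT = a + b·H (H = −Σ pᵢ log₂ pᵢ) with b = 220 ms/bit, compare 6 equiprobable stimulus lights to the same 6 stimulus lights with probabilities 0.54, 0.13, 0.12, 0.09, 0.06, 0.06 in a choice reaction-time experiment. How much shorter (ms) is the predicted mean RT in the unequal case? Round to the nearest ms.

122 ms

Equiprobable entropy H₀ = log₂ 6 = 2.5850 bits.
Skewed entropy H = −Σ pᵢ log₂ pᵢ = 2.0295 bits.
ΔRT = b·(H₀ − H) = 220 × 0.5555 = 122.21 ms.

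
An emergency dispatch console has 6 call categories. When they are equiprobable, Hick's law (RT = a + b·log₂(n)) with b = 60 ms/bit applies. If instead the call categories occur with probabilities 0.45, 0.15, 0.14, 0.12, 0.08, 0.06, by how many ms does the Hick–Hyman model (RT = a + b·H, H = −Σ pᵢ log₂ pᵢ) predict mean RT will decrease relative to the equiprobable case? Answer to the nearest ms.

21 ms

The RT saving is b·ΔH. Equiprobable H₀ = log₂(6) = 2.5850 bits; with the given probabilities H = 2.2282 bits.
b·(H₀ − H) = 60 × (2.5850 − 2.2282) = 21.41 ms.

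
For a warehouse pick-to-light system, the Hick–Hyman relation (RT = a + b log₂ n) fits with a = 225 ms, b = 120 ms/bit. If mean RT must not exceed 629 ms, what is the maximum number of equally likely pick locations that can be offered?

10

Information budget: (629 − 225)/120 = 3.3667 bits, so n ≤ 2^3.3667 = 10.315 → at most 10.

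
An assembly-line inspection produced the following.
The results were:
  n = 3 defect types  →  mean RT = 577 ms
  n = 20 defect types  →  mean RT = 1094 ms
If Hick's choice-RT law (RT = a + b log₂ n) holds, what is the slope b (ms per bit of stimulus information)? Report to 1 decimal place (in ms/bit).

b = (RT₂ − RT₁)/(log₂ n₂ − log₂ n₁) = (1094 − 577)/(4.3219 − 1.5850) = 188.895 ms/bit.

188.9 ms/bit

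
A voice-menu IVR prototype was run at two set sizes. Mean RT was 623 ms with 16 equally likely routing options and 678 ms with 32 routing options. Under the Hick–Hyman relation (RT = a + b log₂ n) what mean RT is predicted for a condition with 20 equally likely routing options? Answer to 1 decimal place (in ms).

RT is linear in log₂ n, so two points fix the line:
  b = (678 − 623) / (log₂ 32 − log₂ 16) = 55 / (5 − 4) = 55.000 ms/bit
  a = 623 − 55.000 × 4 = 403.000 ms
Then RT(20) = 403.000 + 55.000 × log₂ 20 = 403.000 + 55.000 × 4.3219 ≈ 640.706 ms.

640.7 ms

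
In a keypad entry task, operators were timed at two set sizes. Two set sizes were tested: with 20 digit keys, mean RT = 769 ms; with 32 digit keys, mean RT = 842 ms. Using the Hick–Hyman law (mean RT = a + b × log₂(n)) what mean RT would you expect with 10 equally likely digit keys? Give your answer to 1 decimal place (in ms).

661.3 ms

Fit slope and intercept:
  b = (842 − 769) / (log₂ 32 − log₂ 20) = 73 / (5 − 4.3219) = 107.658 ms/bit
  a = 769 − 107.658 × 4.3219 = 303.709 ms
Then RT(10) = 303.709 + 107.658 × log₂ 10 = 303.709 + 107.658 × 3.3219 ≈ 661.342 ms.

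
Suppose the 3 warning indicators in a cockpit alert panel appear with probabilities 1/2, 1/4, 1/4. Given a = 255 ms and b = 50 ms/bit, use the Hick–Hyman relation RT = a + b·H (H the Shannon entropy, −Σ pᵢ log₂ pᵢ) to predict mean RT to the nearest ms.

H = −Σ pᵢ log₂ pᵢ = 0.5·1 + 0.25·2 + 0.25·2 = 1.500 bits.
RT = 255 + 50 × 1.500 = 330.00 ms.

330 ms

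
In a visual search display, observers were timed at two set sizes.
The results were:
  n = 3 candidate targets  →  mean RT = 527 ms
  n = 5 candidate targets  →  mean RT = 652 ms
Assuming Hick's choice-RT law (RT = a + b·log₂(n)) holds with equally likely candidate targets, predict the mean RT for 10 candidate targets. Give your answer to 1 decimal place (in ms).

Solve the two-equation system in a and b:
  b = (652 − 527) / (log₂ 5 − log₂ 3) = 125 / (2.3219 − 1.5850) = 169.614 ms/bit
  a = 527 − 169.614 × 1.5850 = 258.167 ms
Then RT(10) = 258.167 + 169.614 × log₂ 10 = 258.167 + 169.614 × 3.3219 ≈ 821.614 ms.

821.6 ms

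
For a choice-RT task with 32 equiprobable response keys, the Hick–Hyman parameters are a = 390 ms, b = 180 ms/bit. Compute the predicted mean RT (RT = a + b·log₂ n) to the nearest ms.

log₂(32) = 5 bits, so RT = 390 + 180 × 5 ≈ 1290.000 ms.

1290 ms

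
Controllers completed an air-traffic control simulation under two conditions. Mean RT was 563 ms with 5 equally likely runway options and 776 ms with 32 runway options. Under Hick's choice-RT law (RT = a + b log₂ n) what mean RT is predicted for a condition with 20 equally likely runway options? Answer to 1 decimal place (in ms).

722.1 ms

Solve the two-equation system in a and b:
  b = (776 − 563) / (log₂ 32 − log₂ 5) = 213 / (5 − 2.3219) = 79.535 ms/bit
  a = 563 − 79.535 × 2.3219 = 378.326 ms
Then RT(20) = 378.326 + 79.535 × log₂ 20 = 378.326 + 79.535 × 4.3219 ≈ 722.070 ms.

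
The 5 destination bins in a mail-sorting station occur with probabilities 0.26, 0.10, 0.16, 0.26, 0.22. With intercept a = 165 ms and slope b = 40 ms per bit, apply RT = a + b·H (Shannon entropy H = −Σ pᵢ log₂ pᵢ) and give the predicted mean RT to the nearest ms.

H = 0.26·log₂(1/0.26) + 0.10·log₂(1/0.10) + 0.16·log₂(1/0.16) + 0.26·log₂(1/0.26) + 0.22·log₂(1/0.22) = 2.2464 bits.
RT = 165 + 40 × 2.2464 = 254.85 ms.

255 ms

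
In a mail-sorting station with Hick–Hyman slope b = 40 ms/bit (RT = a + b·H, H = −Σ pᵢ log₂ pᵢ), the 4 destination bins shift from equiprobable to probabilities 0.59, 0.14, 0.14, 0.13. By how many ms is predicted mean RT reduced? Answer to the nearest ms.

15 ms

Equiprobable entropy H₀ = log₂ 4 = 2.0000 bits.
Skewed entropy H = −Σ pᵢ log₂ pᵢ = 1.6260 bits.
ΔRT = b·(H₀ − H) = 40 × 0.3740 = 14.96 ms.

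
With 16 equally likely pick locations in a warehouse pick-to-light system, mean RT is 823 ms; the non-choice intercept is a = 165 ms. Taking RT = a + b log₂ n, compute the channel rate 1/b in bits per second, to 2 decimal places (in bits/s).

b = (823 − 165)/log₂ 16 = 658/4 = 164.500 ms per bit = 0.16450 s/bit; the reciprocal is 6.079 bits/s.

6.08 bits/s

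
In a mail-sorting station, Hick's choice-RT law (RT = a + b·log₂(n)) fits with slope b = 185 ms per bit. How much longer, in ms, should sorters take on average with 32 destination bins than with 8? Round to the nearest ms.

370 ms

ΔRT = (a + b log₂ n₂) − (a + b log₂ n₁) = b·(log₂ n₂ − log₂ n₁).
log₂(32) − log₂(8) = log₂(32/8) = log₂(4) = 2.
ΔRT = 185 × 2.0000 = 370.000 ms.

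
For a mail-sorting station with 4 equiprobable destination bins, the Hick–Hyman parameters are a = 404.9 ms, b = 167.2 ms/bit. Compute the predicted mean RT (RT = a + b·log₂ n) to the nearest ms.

739 ms

log₂(4) = 2 bits, so RT = 404.9 + 167.2 × 2 ≈ 739.300 ms.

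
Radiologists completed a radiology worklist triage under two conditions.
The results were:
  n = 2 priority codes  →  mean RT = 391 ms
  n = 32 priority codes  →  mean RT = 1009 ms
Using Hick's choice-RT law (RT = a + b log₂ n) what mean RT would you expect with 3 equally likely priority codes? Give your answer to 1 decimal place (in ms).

With log₂ n on the abscissa the relation is linear; from the two conditions:
  b = (1009 − 391) / (log₂ 32 − log₂ 2) = 618 / (5 − 1) = 154.500 ms/bit
  a = 391 − 154.500 × 1 = 236.500 ms
Then RT(3) = 236.500 + 154.500 × log₂ 3 = 236.500 + 154.500 × 1.5850 ≈ 481.377 ms.

481.4 ms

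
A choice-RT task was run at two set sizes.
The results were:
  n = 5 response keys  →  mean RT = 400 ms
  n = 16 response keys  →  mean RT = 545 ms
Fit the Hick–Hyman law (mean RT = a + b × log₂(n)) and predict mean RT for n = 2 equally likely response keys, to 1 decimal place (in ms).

RT is linear in log₂ n, so two points fix the line:
  b = (545 − 400) / (log₂ 16 − log₂ 5) = 145 / (4 − 2.3219) = 86.409 ms/bit
  a = 400 − 86.409 × 2.3219 = 199.365 ms
Then RT(2) = 199.365 + 86.409 × log₂ 2 = 199.365 + 86.409 × 1 ≈ 285.774 ms.

285.8 ms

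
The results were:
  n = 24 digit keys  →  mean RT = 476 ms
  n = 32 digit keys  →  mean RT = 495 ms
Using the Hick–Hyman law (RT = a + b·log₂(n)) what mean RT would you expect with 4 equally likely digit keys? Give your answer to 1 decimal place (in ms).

With log₂ n on the abscissa the relation is linear; from the two conditions:
  b = (495 − 476) / (log₂ 32 − log₂ 24) = 19 / (5 − 4.5850) = 45.779 ms/bit
  a = 476 − 45.779 × 4.5850 = 266.105 ms
Then RT(4) = 266.105 + 45.779 × log₂ 4 = 266.105 + 45.779 × 2 ≈ 357.663 ms.

357.7 ms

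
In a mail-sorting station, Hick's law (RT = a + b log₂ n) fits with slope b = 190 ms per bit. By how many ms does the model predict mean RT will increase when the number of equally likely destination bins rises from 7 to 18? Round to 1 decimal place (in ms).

The intercept a cancels: ΔRT = b·(log₂ n₂ − log₂ n₁) = b·log₂(n₂/n₁).
log₂(18) − log₂(7) = 4.1699 − 2.8074 = 1.3626.
ΔRT = 190 × 1.3626 = 258.888 ms.

258.9 ms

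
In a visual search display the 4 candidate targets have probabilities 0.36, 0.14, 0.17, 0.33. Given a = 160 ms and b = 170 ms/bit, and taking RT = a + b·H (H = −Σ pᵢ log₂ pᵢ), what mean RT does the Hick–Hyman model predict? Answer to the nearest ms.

481 ms

H = 0.36·log₂(1/0.36) + 0.14·log₂(1/0.14) + 0.17·log₂(1/0.17) + 0.33·log₂(1/0.33) = 1.8901 bits.
RT = 160 + 170 × 1.8901 = 481.32 ms.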